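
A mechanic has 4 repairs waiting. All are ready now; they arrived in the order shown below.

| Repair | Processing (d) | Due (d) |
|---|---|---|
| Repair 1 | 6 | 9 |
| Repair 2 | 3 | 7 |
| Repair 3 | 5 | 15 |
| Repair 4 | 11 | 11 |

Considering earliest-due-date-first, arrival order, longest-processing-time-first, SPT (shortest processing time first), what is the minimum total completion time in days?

50

EDD (increasing due date): Repair 2 Repair 1 Repair 4 Repair 3.
Repair 2: 0→3
Repair 1: 3→9
Repair 4: 9→20
Repair 3: 20→25
Sum = 3+9+20+25 = 57.
FIFO (arrival order): Repair 1 Repair 2 Repair 3 Repair 4.
Repair 1: 0→6
Repair 2: 6→9
Repair 3: 9→14
Repair 4: 14→25
Sum = 6+9+14+25 = 54.
LPT (decreasing processing time): Repair 4 Repair 1 Repair 3 Repair 2.
Repair 4: 0→11
Repair 1: 11→17
Repair 3: 17→22
Repair 2: 22→25
Sum = 11+17+22+25 = 75.
SPT (increasing processing time): Repair 2 Repair 3 Repair 1 Repair 4.
Repair 2: 0→3
Repair 3: 3→8
Repair 1: 8→14
Repair 4: 14→25
Sum = 3+8+14+25 = 50.
EDD 57, FIFO 54, LPT 75, SPT 50 → minimum 50.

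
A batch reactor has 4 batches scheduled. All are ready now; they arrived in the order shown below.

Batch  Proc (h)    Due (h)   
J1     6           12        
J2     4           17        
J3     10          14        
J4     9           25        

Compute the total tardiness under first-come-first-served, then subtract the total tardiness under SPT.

-5

FIFO (arrival order): J1 J2 J3 J4.
J1: 0→6, due 12, tardiness 0
J2: 6→10, due 17, tardiness 0
J3: 10→20, due 14, tardiness 6
J4: 20→29, due 25, tardiness 4
Sum = 0+0+6+4 = 10.
SPT (increasing processing time): J2 J1 J4 J3.
J2: 0→4, due 17, tardiness 0
J1: 4→10, due 12, tardiness 0
J4: 10→19, due 25, tardiness 0
J3: 19→29, due 14, tardiness 15
Sum = 0+0+0+15 = 15.
Difference = 10 − 15 = -5.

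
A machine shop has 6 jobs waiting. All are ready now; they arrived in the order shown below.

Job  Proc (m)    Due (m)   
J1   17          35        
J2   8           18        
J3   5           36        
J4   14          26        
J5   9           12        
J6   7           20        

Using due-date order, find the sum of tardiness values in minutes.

60

EDD (increasing due date): J5 J2 J6 J4 J1 J3.
J5: 0→9, due 12, tardiness 0
J2: 9→17, due 18, tardiness 0
J6: 17→24, due 20, tardiness 4
J4: 24→38, due 26, tardiness 12
J1: 38→55, due 35, tardiness 20
J3: 55→60, due 36, tardiness 24
Sum = 0+0+4+12+20+24 = 60.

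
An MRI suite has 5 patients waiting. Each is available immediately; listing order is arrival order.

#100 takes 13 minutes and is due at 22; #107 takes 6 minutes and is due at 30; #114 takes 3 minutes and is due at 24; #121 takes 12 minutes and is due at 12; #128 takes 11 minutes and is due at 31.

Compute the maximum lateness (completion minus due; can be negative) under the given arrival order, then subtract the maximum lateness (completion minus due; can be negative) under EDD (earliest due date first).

FIFO (arrival order): #100 #107 #114 #121 #128.
#100: 0→13, due 22, lateness -9
#107: 13→19, due 30, lateness -11
#114: 19→22, due 24, lateness -2
#121: 22→34, due 12, lateness 22
#128: 34→45, due 31, lateness 14
Maximum = 22.
EDD (increasing due date): #121 #100 #114 #107 #128.
#121: 0→12, due 12, lateness 0
#100: 12→25, due 22, lateness 3
#114: 25→28, due 24, lateness 4
#107: 28→34, due 30, lateness 4
#128: 34→45, due 31, lateness 14
Maximum = 14.
Difference = 22 − 14 = 8.

8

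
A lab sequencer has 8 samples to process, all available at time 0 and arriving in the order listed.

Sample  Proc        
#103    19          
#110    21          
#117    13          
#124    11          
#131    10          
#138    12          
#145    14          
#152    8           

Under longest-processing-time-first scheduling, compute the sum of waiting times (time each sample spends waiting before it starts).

LPT (decreasing processing time): #110 #103 #145 #117 #138 #124 #131 #152.
#110: waits 0, runs 0→21
#103: waits 21, runs 21→40
#145: waits 40, runs 40→54
#117: waits 54, runs 54→67
#138: waits 67, runs 67→79
#124: waits 79, runs 79→90
#131: waits 90, runs 90→100
#152: waits 100, runs 100→108
Sum = 0+21+40+54+67+79+90+100 = 451.

451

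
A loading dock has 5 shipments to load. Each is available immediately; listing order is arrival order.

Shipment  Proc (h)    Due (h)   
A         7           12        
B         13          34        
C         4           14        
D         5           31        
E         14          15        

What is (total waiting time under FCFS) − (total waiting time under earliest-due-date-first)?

7

FIFO (arrival order): A B C D E.
A: waits 0, runs 0→7
B: waits 7, runs 7→20
C: waits 20, runs 20→24
D: waits 24, runs 24→29
E: waits 29, runs 29→43
Sum = 0+7+20+24+29 = 80.
EDD (increasing due date): A C E D B.
A: waits 0, runs 0→7
C: waits 7, runs 7→11
E: waits 11, runs 11→25
D: waits 25, runs 25→30
B: waits 30, runs 30→43
Sum = 0+7+11+25+30 = 73.
Difference = 80 − 73 = 7.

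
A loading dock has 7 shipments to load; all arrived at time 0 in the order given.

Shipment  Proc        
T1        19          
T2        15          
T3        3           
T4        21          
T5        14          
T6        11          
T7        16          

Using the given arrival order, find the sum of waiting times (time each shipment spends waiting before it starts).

FIFO (arrival order): T1 T2 T3 T4 T5 T6 T7.
T1: waits 0, runs 0→19
T2: waits 19, runs 19→34
T3: waits 34, runs 34→37
T4: waits 37, runs 37→58
T5: waits 58, runs 58→72
T6: waits 72, runs 72→83
T7: waits 83, runs 83→99
Sum = 0+19+34+37+58+72+83 = 303.

303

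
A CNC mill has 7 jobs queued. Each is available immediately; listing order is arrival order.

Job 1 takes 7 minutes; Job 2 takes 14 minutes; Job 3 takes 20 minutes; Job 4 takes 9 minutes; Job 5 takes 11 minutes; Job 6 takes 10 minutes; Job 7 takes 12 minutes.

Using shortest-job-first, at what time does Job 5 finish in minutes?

37

SPT (increasing processing time): Job 1 Job 4 Job 6 Job 5 Job 7 Job 2 Job 3.
Job 1: 0→7
Job 4: 7→16
Job 6: 16→26
Job 5: 26→37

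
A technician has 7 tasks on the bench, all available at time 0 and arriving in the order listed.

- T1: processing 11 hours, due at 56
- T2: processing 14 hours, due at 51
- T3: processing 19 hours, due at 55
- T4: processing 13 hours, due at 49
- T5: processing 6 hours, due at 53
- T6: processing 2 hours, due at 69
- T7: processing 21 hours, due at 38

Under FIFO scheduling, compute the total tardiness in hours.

66

FIFO (arrival order): T1 T2 T3 T4 T5 T6 T7.
T1: 0→11, due 56, tardiness 0
T2: 11→25, due 51, tardiness 0
T3: 25→44, due 55, tardiness 0
T4: 44→57, due 49, tardiness 8
T5: 57→63, due 53, tardiness 10
T6: 63→65, due 69, tardiness 0
T7: 65→86, due 38, tardiness 48
Sum = 0+0+0+8+10+0+48 = 66.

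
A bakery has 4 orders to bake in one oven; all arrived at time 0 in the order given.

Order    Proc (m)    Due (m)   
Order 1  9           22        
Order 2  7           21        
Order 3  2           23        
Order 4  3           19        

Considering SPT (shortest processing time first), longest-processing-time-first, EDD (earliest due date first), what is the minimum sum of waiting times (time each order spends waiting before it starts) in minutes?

SPT (increasing processing time): Order 3 Order 4 Order 2 Order 1.
Order 3: waits 0, runs 0→2
Order 4: waits 2, runs 2→5
Order 2: waits 5, runs 5→12
Order 1: waits 12, runs 12→21
Sum = 0+2+5+12 = 19.
LPT (decreasing processing time): Order 1 Order 2 Order 4 Order 3.
Order 1: waits 0, runs 0→9
Order 2: waits 9, runs 9→16
Order 4: waits 16, runs 16→19
Order 3: waits 19, runs 19→21
Sum = 0+9+16+19 = 44.
EDD (increasing due date): Order 4 Order 2 Order 1 Order 3.
Order 4: waits 0, runs 0→3
Order 2: waits 3, runs 3→10
Order 1: waits 10, runs 10→19
Order 3: waits 19, runs 19→21
Sum = 0+3+10+19 = 32.
SPT 19, LPT 44, EDD 32 → minimum 19.

19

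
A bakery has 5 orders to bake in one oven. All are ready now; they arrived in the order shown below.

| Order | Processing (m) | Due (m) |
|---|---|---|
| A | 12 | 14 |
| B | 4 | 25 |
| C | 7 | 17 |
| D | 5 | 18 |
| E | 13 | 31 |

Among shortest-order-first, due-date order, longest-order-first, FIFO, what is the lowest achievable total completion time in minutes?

SPT (increasing processing time): B D C A E.
B: 0→4
D: 4→9
C: 9→16
A: 16→28
E: 28→41
Sum = 4+9+16+28+41 = 98.
EDD (increasing due date): A C D B E.
A: 0→12
C: 12→19
D: 19→24
B: 24→28
E: 28→41
Sum = 12+19+24+28+41 = 124.
LPT (decreasing processing time): E A C D B.
E: 0→13
A: 13→25
C: 25→32
D: 32→37
B: 37→41
Sum = 13+25+32+37+41 = 148.
FIFO (arrival order): A B C D E.
A: 0→12
B: 12→16
C: 16→23
D: 23→28
E: 28→41
Sum = 12+16+23+28+41 = 120.
SPT 98, EDD 124, LPT 148, FIFO 120 → minimum 98.

98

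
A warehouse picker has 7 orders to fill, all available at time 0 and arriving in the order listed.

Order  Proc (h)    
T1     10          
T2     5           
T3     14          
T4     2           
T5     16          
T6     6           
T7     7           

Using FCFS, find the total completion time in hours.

FIFO (arrival order): T1 T2 T3 T4 T5 T6 T7.
T1: 0→10
T2: 10→15
T3: 15→29
T4: 29→31
T5: 31→47
T6: 47→53
T7: 53→60
Sum = 10+15+29+31+47+53+60 = 245.

245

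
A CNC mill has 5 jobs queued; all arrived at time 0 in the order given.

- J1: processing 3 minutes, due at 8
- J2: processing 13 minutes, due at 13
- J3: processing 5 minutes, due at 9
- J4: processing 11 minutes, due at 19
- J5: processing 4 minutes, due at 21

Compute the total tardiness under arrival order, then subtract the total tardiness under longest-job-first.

-22

FIFO (arrival order): J1 J2 J3 J4 J5.
J1: 0→3, due 8, tardiness 0
J2: 3→16, due 13, tardiness 3
J3: 16→21, due 9, tardiness 12
J4: 21→32, due 19, tardiness 13
J5: 32→36, due 21, tardiness 15
Sum = 0+3+12+13+15 = 43.
LPT (decreasing processing time): J2 J4 J3 J5 J1.
J2: 0→13, due 13, tardiness 0
J4: 13→24, due 19, tardiness 5
J3: 24→29, due 9, tardiness 20
J5: 29→33, due 21, tardiness 12
J1: 33→36, due 8, tardiness 28
Sum = 0+5+20+12+28 = 65.
Difference = 43 − 65 = -22.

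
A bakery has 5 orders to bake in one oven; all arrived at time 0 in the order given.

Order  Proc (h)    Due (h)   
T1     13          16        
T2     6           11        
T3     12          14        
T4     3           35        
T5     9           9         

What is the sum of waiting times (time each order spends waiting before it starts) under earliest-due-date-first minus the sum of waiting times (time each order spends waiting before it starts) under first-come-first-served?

EDD (increasing due date): T5 T2 T3 T1 T4.
T5: waits 0, runs 0→9
T2: waits 9, runs 9→15
T3: waits 15, runs 15→27
T1: waits 27, runs 27→40
T4: waits 40, runs 40→43
Sum = 0+9+15+27+40 = 91.
FIFO (arrival order): T1 T2 T3 T4 T5.
T1: waits 0, runs 0→13
T2: waits 13, runs 13→19
T3: waits 19, runs 19→31
T4: waits 31, runs 31→34
T5: waits 34, runs 34→43
Sum = 0+13+19+31+34 = 97.
Difference = 91 − 97 = -6.

-6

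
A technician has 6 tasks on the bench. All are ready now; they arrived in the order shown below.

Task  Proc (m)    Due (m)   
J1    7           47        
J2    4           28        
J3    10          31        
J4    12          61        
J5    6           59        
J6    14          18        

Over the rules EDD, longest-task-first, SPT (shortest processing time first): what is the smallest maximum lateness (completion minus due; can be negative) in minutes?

EDD (increasing due date): J6 J2 J3 J1 J5 J4.
J6: 0→14, due 18, lateness -4
J2: 14→18, due 28, lateness -10
J3: 18→28, due 31, lateness -3
J1: 28→35, due 47, lateness -12
J5: 35→41, due 59, lateness -18
J4: 41→53, due 61, lateness -8
Maximum = -3.
LPT (decreasing processing time): J6 J4 J3 J1 J5 J2.
J6: 0→14, due 18, lateness -4
J4: 14→26, due 61, lateness -35
J3: 26→36, due 31, lateness 5
J1: 36→43, due 47, lateness -4
J5: 43→49, due 59, lateness -10
J2: 49→53, due 28, lateness 25
Maximum = 25.
SPT (increasing processing time): J2 J5 J1 J3 J4 J6.
J2: 0→4, due 28, lateness -24
J5: 4→10, due 59, lateness -49
J1: 10→17, due 47, lateness -30
J3: 17→27, due 31, lateness -4
J4: 27→39, due 61, lateness -22
J6: 39→53, due 18, lateness 35
Maximum = 35.
EDD -3, LPT 25, SPT 35 → minimum -3.

-3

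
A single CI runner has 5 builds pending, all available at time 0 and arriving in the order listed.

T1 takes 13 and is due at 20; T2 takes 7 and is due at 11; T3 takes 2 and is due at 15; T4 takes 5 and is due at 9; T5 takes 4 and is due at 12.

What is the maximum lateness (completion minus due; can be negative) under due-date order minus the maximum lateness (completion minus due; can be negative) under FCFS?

EDD (increasing due date): T4 T2 T5 T3 T1.
T4: 0→5, due 9, lateness -4
T2: 5→12, due 11, lateness 1
T5: 12→16, due 12, lateness 4
T3: 16→18, due 15, lateness 3
T1: 18→31, due 20, lateness 11
Maximum = 11.
FIFO (arrival order): T1 T2 T3 T4 T5.
T1: 0→13, due 20, lateness -7
T2: 13→20, due 11, lateness 9
T3: 20→22, due 15, lateness 7
T4: 22→27, due 9, lateness 18
T5: 27→31, due 12, lateness 19
Maximum = 19.
Difference = 11 − 19 = -8.

-8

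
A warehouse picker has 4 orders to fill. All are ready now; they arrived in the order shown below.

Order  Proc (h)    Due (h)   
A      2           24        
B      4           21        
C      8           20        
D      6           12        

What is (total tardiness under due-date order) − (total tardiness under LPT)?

-2

EDD (increasing due date): D C B A.
D: 0→6, due 12, tardiness 0
C: 6→14, due 20, tardiness 0
B: 14→18, due 21, tardiness 0
A: 18→20, due 24, tardiness 0
Sum = 0+0+0+0 = 0.
LPT (decreasing processing time): C D B A.
C: 0→8, due 20, tardiness 0
D: 8→14, due 12, tardiness 2
B: 14→18, due 21, tardiness 0
A: 18→20, due 24, tardiness 0
Sum = 0+2+0+0 = 2.
Difference = 0 − 2 = -2.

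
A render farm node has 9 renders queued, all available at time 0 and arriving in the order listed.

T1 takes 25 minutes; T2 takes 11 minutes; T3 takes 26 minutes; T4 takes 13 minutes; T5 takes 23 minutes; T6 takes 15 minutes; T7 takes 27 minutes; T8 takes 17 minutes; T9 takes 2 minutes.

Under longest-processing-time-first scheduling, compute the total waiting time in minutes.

LPT (decreasing processing time): T7 T3 T1 T5 T8 T6 T4 T2 T9.
T7: waits 0, runs 0→27
T3: waits 27, runs 27→53
T1: waits 53, runs 53→78
T5: waits 78, runs 78→101
T8: waits 101, runs 101→118
T6: waits 118, runs 118→133
T4: waits 133, runs 133→146
T2: waits 146, runs 146→157
T9: waits 157, runs 157→159
Sum = 0+27+53+78+101+118+133+146+157 = 813.

813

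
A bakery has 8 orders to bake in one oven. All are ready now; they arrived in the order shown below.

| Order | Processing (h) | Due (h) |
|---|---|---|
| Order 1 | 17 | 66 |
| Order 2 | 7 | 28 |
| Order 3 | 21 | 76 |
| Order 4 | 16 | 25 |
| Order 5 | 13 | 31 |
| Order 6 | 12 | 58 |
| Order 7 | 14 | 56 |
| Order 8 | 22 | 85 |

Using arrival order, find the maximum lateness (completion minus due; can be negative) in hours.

44

FIFO (arrival order): Order 1 Order 2 Order 3 Order 4 Order 5 Order 6 Order 7 Order 8.
Order 1: 0→17, due 66, lateness -49
Order 2: 17→24, due 28, lateness -4
Order 3: 24→45, due 76, lateness -31
Order 4: 45→61, due 25, lateness 36
Order 5: 61→74, due 31, lateness 43
Order 6: 74→86, due 58, lateness 28
Order 7: 86→100, due 56, lateness 44
Order 8: 100→122, due 85, lateness 37
Maximum = 44.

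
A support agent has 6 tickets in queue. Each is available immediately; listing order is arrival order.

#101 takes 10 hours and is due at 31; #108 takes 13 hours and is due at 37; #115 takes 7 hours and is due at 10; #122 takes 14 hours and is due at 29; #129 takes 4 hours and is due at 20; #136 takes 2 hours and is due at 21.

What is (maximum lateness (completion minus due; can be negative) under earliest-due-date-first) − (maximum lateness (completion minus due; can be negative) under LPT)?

-21

EDD (increasing due date): #115 #129 #136 #122 #101 #108.
#115: 0→7, due 10, lateness -3
#129: 7→11, due 20, lateness -9
#136: 11→13, due 21, lateness -8
#122: 13→27, due 29, lateness -2
#101: 27→37, due 31, lateness 6
#108: 37→50, due 37, lateness 13
Maximum = 13.
LPT (decreasing processing time): #122 #108 #101 #115 #129 #136.
#122: 0→14, due 29, lateness -15
#108: 14→27, due 37, lateness -10
#101: 27→37, due 31, lateness 6
#115: 37→44, due 10, lateness 34
#129: 44→48, due 20, lateness 28
#136: 48→50, due 21, lateness 29
Maximum = 34.
Difference = 13 − 34 = -21.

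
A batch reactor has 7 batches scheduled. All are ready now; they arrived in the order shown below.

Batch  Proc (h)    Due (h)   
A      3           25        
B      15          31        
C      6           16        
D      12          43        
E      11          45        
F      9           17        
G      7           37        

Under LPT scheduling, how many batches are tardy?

4

LPT (decreasing processing time): B D E F G C A.
B: 0→15, due 31, tardiness 0
D: 15→27, due 43, tardiness 0
E: 27→38, due 45, tardiness 0
F: 38→47, due 17, tardiness 30
G: 47→54, due 37, tardiness 17
C: 54→60, due 16, tardiness 44
A: 60→63, due 25, tardiness 38
Late batches: 4.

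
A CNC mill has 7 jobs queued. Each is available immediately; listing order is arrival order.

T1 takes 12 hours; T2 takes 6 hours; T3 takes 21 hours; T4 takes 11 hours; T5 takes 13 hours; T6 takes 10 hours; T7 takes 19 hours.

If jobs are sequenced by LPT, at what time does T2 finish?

LPT (decreasing processing time): T3 T7 T5 T1 T4 T6 T2.
T3: 0→21
T7: 21→40
T5: 40→53
T1: 53→65
T4: 65→76
T6: 76→86
T2: 86→92

92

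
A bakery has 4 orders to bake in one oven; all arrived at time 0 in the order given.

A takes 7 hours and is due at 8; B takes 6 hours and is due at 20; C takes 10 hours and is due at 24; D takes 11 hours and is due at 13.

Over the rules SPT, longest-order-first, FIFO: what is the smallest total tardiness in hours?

21

SPT (increasing processing time): B A C D.
B: 0→6, due 20, tardiness 0
A: 6→13, due 8, tardiness 5
C: 13→23, due 24, tardiness 0
D: 23→34, due 13, tardiness 21
Sum = 0+5+0+21 = 26.
LPT (decreasing processing time): D C A B.
D: 0→11, due 13, tardiness 0
C: 11→21, due 24, tardiness 0
A: 21→28, due 8, tardiness 20
B: 28→34, due 20, tardiness 14
Sum = 0+0+20+14 = 34.
FIFO (arrival order): A B C D.
A: 0→7, due 8, tardiness 0
B: 7→13, due 20, tardiness 0
C: 13→23, due 24, tardiness 0
D: 23→34, due 13, tardiness 21
Sum = 0+0+0+21 = 21.
SPT 26, LPT 34, FIFO 21 → minimum 21.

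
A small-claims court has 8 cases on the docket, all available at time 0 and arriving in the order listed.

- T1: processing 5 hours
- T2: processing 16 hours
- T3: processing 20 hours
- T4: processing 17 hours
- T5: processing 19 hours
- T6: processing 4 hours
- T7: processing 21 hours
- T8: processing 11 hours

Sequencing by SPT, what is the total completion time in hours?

399

SPT (increasing processing time): T6 T1 T8 T2 T4 T5 T3 T7.
T6: 0→4
T1: 4→9
T8: 9→20
T2: 20→36
T4: 36→53
T5: 53→72
T3: 72→92
T7: 92→113
Sum = 4+9+20+36+53+72+92+113 = 399.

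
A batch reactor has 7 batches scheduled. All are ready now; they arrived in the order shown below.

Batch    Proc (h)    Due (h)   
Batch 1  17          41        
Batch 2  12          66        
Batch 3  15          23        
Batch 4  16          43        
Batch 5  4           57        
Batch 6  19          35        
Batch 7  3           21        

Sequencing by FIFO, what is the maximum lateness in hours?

65

FIFO (arrival order): Batch 1 Batch 2 Batch 3 Batch 4 Batch 5 Batch 6 Batch 7.
Batch 1: 0→17, due 41, lateness -24
Batch 2: 17→29, due 66, lateness -37
Batch 3: 29→44, due 23, lateness 21
Batch 4: 44→60, due 43, lateness 17
Batch 5: 60→64, due 57, lateness 7
Batch 6: 64→83, due 35, lateness 48
Batch 7: 83→86, due 21, lateness 65
Maximum = 65.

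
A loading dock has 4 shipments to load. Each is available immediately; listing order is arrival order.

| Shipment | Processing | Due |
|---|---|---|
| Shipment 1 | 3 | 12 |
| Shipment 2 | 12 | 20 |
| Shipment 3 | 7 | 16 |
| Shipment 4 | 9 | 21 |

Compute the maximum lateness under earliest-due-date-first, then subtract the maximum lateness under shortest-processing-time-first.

EDD (increasing due date): Shipment 1 Shipment 3 Shipment 2 Shipment 4.
Shipment 1: 0→3, due 12, lateness -9
Shipment 3: 3→10, due 16, lateness -6
Shipment 2: 10→22, due 20, lateness 2
Shipment 4: 22→31, due 21, lateness 10
Maximum = 10.
SPT (increasing processing time): Shipment 1 Shipment 3 Shipment 4 Shipment 2.
Shipment 1: 0→3, due 12, lateness -9
Shipment 3: 3→10, due 16, lateness -6
Shipment 4: 10→19, due 21, lateness -2
Shipment 2: 19→31, due 20, lateness 11
Maximum = 11.
Difference = 10 − 11 = -1.

-1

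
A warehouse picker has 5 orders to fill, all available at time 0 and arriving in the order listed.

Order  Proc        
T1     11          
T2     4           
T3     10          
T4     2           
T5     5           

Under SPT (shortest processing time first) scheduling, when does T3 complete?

SPT (increasing processing time): T4 T2 T5 T3 T1.
T4: 0→2
T2: 2→6
T5: 6→11
T3: 11→21

21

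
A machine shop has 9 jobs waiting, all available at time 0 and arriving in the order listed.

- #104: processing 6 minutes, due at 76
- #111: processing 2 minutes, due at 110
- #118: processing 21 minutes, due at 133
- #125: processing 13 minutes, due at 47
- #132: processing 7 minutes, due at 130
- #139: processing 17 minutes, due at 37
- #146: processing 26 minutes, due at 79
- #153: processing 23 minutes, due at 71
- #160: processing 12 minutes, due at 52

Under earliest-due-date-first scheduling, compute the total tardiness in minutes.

EDD (increasing due date): #139 #125 #160 #153 #104 #146 #111 #132 #118.
#139: 0→17, due 37, tardiness 0
#125: 17→30, due 47, tardiness 0
#160: 30→42, due 52, tardiness 0
#153: 42→65, due 71, tardiness 0
#104: 65→71, due 76, tardiness 0
#146: 71→97, due 79, tardiness 18
#111: 97→99, due 110, tardiness 0
#132: 99→106, due 130, tardiness 0
#118: 106→127, due 133, tardiness 0
Sum = 0+0+0+0+0+18+0+0+0 = 18.

18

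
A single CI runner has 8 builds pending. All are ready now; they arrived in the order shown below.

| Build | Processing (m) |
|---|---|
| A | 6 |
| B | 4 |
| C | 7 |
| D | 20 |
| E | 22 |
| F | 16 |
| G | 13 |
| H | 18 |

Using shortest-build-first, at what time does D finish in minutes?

84

SPT (increasing processing time): B A C G F H D E.
B: 0→4
A: 4→10
C: 10→17
G: 17→30
F: 30→46
H: 46→64
D: 64→84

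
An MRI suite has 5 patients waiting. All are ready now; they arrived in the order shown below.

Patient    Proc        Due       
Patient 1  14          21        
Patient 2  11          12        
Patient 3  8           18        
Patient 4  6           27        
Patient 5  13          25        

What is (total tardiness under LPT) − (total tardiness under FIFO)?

14

LPT (decreasing processing time): Patient 1 Patient 5 Patient 2 Patient 3 Patient 4.
Patient 1: 0→14, due 21, tardiness 0
Patient 5: 14→27, due 25, tardiness 2
Patient 2: 27→38, due 12, tardiness 26
Patient 3: 38→46, due 18, tardiness 28
Patient 4: 46→52, due 27, tardiness 25
Sum = 0+2+26+28+25 = 81.
FIFO (arrival order): Patient 1 Patient 2 Patient 3 Patient 4 Patient 5.
Patient 1: 0→14, due 21, tardiness 0
Patient 2: 14→25, due 12, tardiness 13
Patient 3: 25→33, due 18, tardiness 15
Patient 4: 33→39, due 27, tardiness 12
Patient 5: 39→52, due 25, tardiness 27
Sum = 0+13+15+12+27 = 67.
Difference = 81 − 67 = 14.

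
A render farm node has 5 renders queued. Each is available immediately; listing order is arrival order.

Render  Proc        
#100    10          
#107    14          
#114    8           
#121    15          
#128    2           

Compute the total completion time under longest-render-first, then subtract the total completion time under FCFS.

17

LPT (decreasing processing time): #121 #107 #100 #114 #128.
#121: 0→15
#107: 15→29
#100: 29→39
#114: 39→47
#128: 47→49
Sum = 15+29+39+47+49 = 179.
FIFO (arrival order): #100 #107 #114 #121 #128.
#100: 0→10
#107: 10→24
#114: 24→32
#121: 32→47
#128: 47→49
Sum = 10+24+32+47+49 = 162.
Difference = 179 − 162 = 17.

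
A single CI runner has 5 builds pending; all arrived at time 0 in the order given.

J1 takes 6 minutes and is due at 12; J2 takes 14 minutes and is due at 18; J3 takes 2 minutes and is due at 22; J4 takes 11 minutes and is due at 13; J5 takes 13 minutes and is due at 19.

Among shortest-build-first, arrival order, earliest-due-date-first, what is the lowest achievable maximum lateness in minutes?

25

SPT (increasing processing time): J3 J1 J4 J5 J2.
J3: 0→2, due 22, lateness -20
J1: 2→8, due 12, lateness -4
J4: 8→19, due 13, lateness 6
J5: 19→32, due 19, lateness 13
J2: 32→46, due 18, lateness 28
Maximum = 28.
FIFO (arrival order): J1 J2 J3 J4 J5.
J1: 0→6, due 12, lateness -6
J2: 6→20, due 18, lateness 2
J3: 20→22, due 22, lateness 0
J4: 22→33, due 13, lateness 20
J5: 33→46, due 19, lateness 27
Maximum = 27.
EDD (increasing due date): J1 J4 J2 J5 J3.
J1: 0→6, due 12, lateness -6
J4: 6→17, due 13, lateness 4
J2: 17→31, due 18, lateness 13
J5: 31→44, due 19, lateness 25
J3: 44→46, due 22, lateness 24
Maximum = 25.
SPT 28, FIFO 27, EDD 25 → minimum 25.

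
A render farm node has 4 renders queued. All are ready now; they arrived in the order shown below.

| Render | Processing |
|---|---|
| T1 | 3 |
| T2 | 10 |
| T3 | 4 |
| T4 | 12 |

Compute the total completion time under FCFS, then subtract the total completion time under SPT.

FIFO (arrival order): T1 T2 T3 T4.
T1: 0→3
T2: 3→13
T3: 13→17
T4: 17→29
Sum = 3+13+17+29 = 62.
SPT (increasing processing time): T1 T3 T2 T4.
T1: 0→3
T3: 3→7
T2: 7→17
T4: 17→29
Sum = 3+7+17+29 = 56.
Difference = 62 − 56 = 6.

6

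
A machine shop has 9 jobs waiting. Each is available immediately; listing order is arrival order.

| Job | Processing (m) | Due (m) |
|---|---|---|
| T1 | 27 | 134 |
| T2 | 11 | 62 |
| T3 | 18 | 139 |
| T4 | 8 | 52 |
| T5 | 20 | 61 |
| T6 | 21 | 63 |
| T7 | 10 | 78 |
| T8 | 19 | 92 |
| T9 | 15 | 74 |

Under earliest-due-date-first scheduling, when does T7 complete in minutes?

85

EDD (increasing due date): T4 T5 T2 T6 T9 T7 T8 T1 T3.
T4: 0→8
T5: 8→28
T2: 28→39
T6: 39→60
T9: 60→75
T7: 75→85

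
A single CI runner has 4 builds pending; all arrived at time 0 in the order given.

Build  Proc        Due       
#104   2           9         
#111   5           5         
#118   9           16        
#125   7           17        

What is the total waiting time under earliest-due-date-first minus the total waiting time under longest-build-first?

EDD (increasing due date): #111 #104 #118 #125.
#111: waits 0, runs 0→5
#104: waits 5, runs 5→7
#118: waits 7, runs 7→16
#125: waits 16, runs 16→23
Sum = 0+5+7+16 = 28.
LPT (decreasing processing time): #118 #125 #111 #104.
#118: waits 0, runs 0→9
#125: waits 9, runs 9→16
#111: waits 16, runs 16→21
#104: waits 21, runs 21→23
Sum = 0+9+16+21 = 46.
Difference = 28 − 46 = -18.

-18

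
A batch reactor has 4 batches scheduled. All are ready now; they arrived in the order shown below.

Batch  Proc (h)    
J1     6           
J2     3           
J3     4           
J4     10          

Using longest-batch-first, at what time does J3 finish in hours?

LPT (decreasing processing time): J4 J1 J3 J2.
J4: 0→10
J1: 10→16
J3: 16→20

20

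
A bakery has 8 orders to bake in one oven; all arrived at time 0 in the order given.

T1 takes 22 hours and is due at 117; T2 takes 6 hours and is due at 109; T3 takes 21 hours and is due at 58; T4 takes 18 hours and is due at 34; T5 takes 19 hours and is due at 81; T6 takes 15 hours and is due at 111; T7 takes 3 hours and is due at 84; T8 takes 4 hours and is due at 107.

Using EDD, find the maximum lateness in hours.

EDD (increasing due date): T4 T3 T5 T7 T8 T2 T6 T1.
T4: 0→18, due 34, lateness -16
T3: 18→39, due 58, lateness -19
T5: 39→58, due 81, lateness -23
T7: 58→61, due 84, lateness -23
T8: 61→65, due 107, lateness -42
T2: 65→71, due 109, lateness -38
T6: 71→86, due 111, lateness -25
T1: 86→108, due 117, lateness -9
Maximum = -9.

-9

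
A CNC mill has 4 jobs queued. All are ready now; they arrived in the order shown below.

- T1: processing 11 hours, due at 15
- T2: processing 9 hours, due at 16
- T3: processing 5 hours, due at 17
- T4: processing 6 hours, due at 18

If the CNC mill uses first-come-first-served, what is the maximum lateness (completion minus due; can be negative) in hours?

13

FIFO (arrival order): T1 T2 T3 T4.
T1: 0→11, due 15, lateness -4
T2: 11→20, due 16, lateness 4
T3: 20→25, due 17, lateness 8
T4: 25→31, due 18, lateness 13
Maximum = 13.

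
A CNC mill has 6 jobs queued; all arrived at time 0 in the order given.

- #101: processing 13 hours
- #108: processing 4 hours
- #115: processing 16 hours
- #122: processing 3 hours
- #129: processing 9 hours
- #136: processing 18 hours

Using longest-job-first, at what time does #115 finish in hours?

34

LPT (decreasing processing time): #136 #115 #101 #129 #108 #122.
#136: 0→18
#115: 18→34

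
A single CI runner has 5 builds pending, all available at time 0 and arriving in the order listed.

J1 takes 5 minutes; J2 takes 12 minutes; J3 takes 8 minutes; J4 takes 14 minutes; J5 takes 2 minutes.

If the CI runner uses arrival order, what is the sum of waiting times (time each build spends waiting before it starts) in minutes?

86

FIFO (arrival order): J1 J2 J3 J4 J5.
J1: waits 0, runs 0→5
J2: waits 5, runs 5→17
J3: waits 17, runs 17→25
J4: waits 25, runs 25→39
J5: waits 39, runs 39→41
Sum = 0+5+17+25+39 = 86.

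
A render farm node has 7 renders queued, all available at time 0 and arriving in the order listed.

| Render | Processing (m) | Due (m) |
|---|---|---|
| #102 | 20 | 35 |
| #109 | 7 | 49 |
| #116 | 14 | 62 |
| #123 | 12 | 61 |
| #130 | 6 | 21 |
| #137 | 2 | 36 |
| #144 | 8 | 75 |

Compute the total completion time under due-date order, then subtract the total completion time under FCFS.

EDD (increasing due date): #130 #102 #137 #109 #123 #116 #144.
#130: 0→6
#102: 6→26
#137: 26→28
#109: 28→35
#123: 35→47
#116: 47→61
#144: 61→69
Sum = 6+26+28+35+47+61+69 = 272.
FIFO (arrival order): #102 #109 #116 #123 #130 #137 #144.
#102: 0→20
#109: 20→27
#116: 27→41
#123: 41→53
#130: 53→59
#137: 59→61
#144: 61→69
Sum = 20+27+41+53+59+61+69 = 330.
Difference = 272 − 330 = -58.

-58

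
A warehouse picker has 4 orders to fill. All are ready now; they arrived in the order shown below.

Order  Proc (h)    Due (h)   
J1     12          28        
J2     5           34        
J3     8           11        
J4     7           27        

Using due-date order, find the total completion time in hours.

82

EDD (increasing due date): J3 J4 J1 J2.
J3: 0→8
J4: 8→15
J1: 15→27
J2: 27→32
Sum = 8+15+27+32 = 82.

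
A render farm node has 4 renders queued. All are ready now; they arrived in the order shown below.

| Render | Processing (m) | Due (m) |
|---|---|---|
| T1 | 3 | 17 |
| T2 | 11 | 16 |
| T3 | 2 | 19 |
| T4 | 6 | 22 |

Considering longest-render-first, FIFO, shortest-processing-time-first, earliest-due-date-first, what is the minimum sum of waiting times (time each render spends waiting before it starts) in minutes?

18

LPT (decreasing processing time): T2 T4 T1 T3.
T2: waits 0, runs 0→11
T4: waits 11, runs 11→17
T1: waits 17, runs 17→20
T3: waits 20, runs 20→22
Sum = 0+11+17+20 = 48.
FIFO (arrival order): T1 T2 T3 T4.
T1: waits 0, runs 0→3
T2: waits 3, runs 3→14
T3: waits 14, runs 14→16
T4: waits 16, runs 16→22
Sum = 0+3+14+16 = 33.
SPT (increasing processing time): T3 T1 T4 T2.
T3: waits 0, runs 0→2
T1: waits 2, runs 2→5
T4: waits 5, runs 5→11
T2: waits 11, runs 11→22
Sum = 0+2+5+11 = 18.
EDD (increasing due date): T2 T1 T3 T4.
T2: waits 0, runs 0→11
T1: waits 11, runs 11→14
T3: waits 14, runs 14→16
T4: waits 16, runs 16→22
Sum = 0+11+14+16 = 41.
LPT 48, FIFO 33, SPT 18, EDD 41 → minimum 18.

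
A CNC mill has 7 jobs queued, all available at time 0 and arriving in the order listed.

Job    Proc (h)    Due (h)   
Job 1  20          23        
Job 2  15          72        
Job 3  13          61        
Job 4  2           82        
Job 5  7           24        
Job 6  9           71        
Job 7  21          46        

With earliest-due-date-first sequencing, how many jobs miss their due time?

EDD (increasing due date): Job 1 Job 5 Job 7 Job 3 Job 6 Job 2 Job 4.
Job 1: 0→20, due 23, tardiness 0
Job 5: 20→27, due 24, tardiness 3
Job 7: 27→48, due 46, tardiness 2
Job 3: 48→61, due 61, tardiness 0
Job 6: 61→70, due 71, tardiness 0
Job 2: 70→85, due 72, tardiness 13
Job 4: 85→87, due 82, tardiness 5
Late jobs: 4.

4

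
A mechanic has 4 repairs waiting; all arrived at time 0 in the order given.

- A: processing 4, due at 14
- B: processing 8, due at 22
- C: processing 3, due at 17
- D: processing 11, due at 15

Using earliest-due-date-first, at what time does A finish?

EDD (increasing due date): A D C B.
A: 0→4

4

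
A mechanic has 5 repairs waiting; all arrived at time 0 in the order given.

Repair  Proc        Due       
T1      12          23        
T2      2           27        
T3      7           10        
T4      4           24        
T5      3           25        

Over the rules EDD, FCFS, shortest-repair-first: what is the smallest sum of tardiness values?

EDD (increasing due date): T3 T1 T4 T5 T2.
T3: 0→7, due 10, tardiness 0
T1: 7→19, due 23, tardiness 0
T4: 19→23, due 24, tardiness 0
T5: 23→26, due 25, tardiness 1
T2: 26→28, due 27, tardiness 1
Sum = 0+0+0+1+1 = 2.
FIFO (arrival order): T1 T2 T3 T4 T5.
T1: 0→12, due 23, tardiness 0
T2: 12→14, due 27, tardiness 0
T3: 14→21, due 10, tardiness 11
T4: 21→25, due 24, tardiness 1
T5: 25→28, due 25, tardiness 3
Sum = 0+0+11+1+3 = 15.
SPT (increasing processing time): T2 T5 T4 T3 T1.
T2: 0→2, due 27, tardiness 0
T5: 2→5, due 25, tardiness 0
T4: 5→9, due 24, tardiness 0
T3: 9→16, due 10, tardiness 6
T1: 16→28, due 23, tardiness 5
Sum = 0+0+0+6+5 = 11.
EDD 2, FIFO 15, SPT 11 → minimum 2.

2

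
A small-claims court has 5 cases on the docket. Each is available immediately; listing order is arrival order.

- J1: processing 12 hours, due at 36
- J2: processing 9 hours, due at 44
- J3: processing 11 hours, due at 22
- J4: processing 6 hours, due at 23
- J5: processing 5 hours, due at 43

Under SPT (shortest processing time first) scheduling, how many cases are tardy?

2

SPT (increasing processing time): J5 J4 J2 J3 J1.
J5: 0→5, due 43, tardiness 0
J4: 5→11, due 23, tardiness 0
J2: 11→20, due 44, tardiness 0
J3: 20→31, due 22, tardiness 9
J1: 31→43, due 36, tardiness 7
Late cases: 2.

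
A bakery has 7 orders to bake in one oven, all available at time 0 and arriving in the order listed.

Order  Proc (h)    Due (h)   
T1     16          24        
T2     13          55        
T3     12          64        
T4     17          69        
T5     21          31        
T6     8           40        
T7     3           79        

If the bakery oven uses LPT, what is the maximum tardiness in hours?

LPT (decreasing processing time): T5 T4 T1 T2 T3 T6 T7.
T5: 0→21, due 31, tardiness 0
T4: 21→38, due 69, tardiness 0
T1: 38→54, due 24, tardiness 30
T2: 54→67, due 55, tardiness 12
T3: 67→79, due 64, tardiness 15
T6: 79→87, due 40, tardiness 47
T7: 87→90, due 79, tardiness 11
Maximum = 47.

47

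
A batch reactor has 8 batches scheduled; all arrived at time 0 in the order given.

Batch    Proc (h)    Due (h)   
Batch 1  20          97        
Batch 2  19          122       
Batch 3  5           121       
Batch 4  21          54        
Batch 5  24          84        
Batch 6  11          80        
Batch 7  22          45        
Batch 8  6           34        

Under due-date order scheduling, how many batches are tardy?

EDD (increasing due date): Batch 8 Batch 7 Batch 4 Batch 6 Batch 5 Batch 1 Batch 3 Batch 2.
Batch 8: 0→6, due 34, tardiness 0
Batch 7: 6→28, due 45, tardiness 0
Batch 4: 28→49, due 54, tardiness 0
Batch 6: 49→60, due 80, tardiness 0
Batch 5: 60→84, due 84, tardiness 0
Batch 1: 84→104, due 97, tardiness 7
Batch 3: 104→109, due 121, tardiness 0
Batch 2: 109→128, due 122, tardiness 6
Late batches: 2.

2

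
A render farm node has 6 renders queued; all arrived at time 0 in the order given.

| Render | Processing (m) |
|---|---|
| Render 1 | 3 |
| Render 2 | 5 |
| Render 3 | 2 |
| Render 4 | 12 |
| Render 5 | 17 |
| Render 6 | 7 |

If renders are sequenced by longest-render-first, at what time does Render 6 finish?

36

LPT (decreasing processing time): Render 5 Render 4 Render 6 Render 2 Render 1 Render 3.
Render 5: 0→17
Render 4: 17→29
Render 6: 29→36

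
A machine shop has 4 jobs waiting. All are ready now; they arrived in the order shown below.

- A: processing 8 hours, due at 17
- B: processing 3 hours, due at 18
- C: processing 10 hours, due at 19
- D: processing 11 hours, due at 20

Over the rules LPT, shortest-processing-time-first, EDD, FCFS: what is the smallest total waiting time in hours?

LPT (decreasing processing time): D C A B.
D: waits 0, runs 0→11
C: waits 11, runs 11→21
A: waits 21, runs 21→29
B: waits 29, runs 29→32
Sum = 0+11+21+29 = 61.
SPT (increasing processing time): B A C D.
B: waits 0, runs 0→3
A: waits 3, runs 3→11
C: waits 11, runs 11→21
D: waits 21, runs 21→32
Sum = 0+3+11+21 = 35.
EDD (increasing due date): A B C D.
A: waits 0, runs 0→8
B: waits 8, runs 8→11
C: waits 11, runs 11→21
D: waits 21, runs 21→32
Sum = 0+8+11+21 = 40.
FIFO (arrival order): A B C D.
A: waits 0, runs 0→8
B: waits 8, runs 8→11
C: waits 11, runs 11→21
D: waits 21, runs 21→32
Sum = 0+8+11+21 = 40.
LPT 61, SPT 35, EDD 40, FIFO 40 → minimum 35.

35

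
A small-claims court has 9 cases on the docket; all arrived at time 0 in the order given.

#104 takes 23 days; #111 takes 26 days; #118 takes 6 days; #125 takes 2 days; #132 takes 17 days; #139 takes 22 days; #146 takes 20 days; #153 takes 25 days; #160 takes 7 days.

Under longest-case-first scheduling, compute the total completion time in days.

930

LPT (decreasing processing time): #111 #153 #104 #139 #146 #132 #160 #118 #125.
#111: 0→26
#153: 26→51
#104: 51→74
#139: 74→96
#146: 96→116
#132: 116→133
#160: 133→140
#118: 140→146
#125: 146→148
Sum = 26+51+74+96+116+133+140+146+148 = 930.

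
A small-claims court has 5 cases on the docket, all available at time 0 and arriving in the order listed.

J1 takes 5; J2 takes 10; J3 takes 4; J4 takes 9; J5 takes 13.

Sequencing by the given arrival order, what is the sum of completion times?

108

FIFO (arrival order): J1 J2 J3 J4 J5.
J1: 0→5
J2: 5→15
J3: 15→19
J4: 19→28
J5: 28→41
Sum = 5+15+19+28+41 = 108.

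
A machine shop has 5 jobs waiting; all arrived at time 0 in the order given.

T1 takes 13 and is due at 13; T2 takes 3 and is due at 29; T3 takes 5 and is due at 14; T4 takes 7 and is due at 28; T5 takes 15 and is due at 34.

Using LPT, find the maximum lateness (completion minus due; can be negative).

LPT (decreasing processing time): T5 T1 T4 T3 T2.
T5: 0→15, due 34, lateness -19
T1: 15→28, due 13, lateness 15
T4: 28→35, due 28, lateness 7
T3: 35→40, due 14, lateness 26
T2: 40→43, due 29, lateness 14
Maximum = 26.

26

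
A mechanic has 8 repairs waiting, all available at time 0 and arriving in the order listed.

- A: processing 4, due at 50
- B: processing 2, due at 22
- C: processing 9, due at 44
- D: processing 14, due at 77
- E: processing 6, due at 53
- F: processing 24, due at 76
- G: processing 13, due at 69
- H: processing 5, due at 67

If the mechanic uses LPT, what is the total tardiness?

LPT (decreasing processing time): F D G C E H A B.
F: 0→24, due 76, tardiness 0
D: 24→38, due 77, tardiness 0
G: 38→51, due 69, tardiness 0
C: 51→60, due 44, tardiness 16
E: 60→66, due 53, tardiness 13
H: 66→71, due 67, tardiness 4
A: 71→75, due 50, tardiness 25
B: 75→77, due 22, tardiness 55
Sum = 0+0+0+16+13+4+25+55 = 113.

113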